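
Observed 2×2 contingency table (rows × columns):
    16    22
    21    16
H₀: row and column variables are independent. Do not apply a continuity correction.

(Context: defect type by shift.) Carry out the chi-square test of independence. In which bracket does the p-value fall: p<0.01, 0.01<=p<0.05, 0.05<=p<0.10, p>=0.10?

p-value bracket: p>=0.10

Row totals [38, 37], col totals [37, 38], n=75
χ² = (16−18.75)²/18.75 + (22−19.25)²/19.25 + (21−18.25)²/18.25 + (16−18.75)²/18.75 = 1.6100
df = 1
p-value (upper-tail) = 0.20449
→ bracket: p>=0.10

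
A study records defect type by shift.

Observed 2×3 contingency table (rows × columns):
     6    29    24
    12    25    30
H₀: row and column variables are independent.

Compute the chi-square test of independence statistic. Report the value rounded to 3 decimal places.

test statistic = 2.465

Row totals [59, 67], col totals [18, 54, 54], n=126
χ² = (6−8.43)²/8.43 + (29−25.29)²/25.29 + (24−25.29)²/25.29 + (12−9.57)²/9.57 + (25−28.71)²/28.71 + (30−28.71)²/28.71 = 2.4650
df = 2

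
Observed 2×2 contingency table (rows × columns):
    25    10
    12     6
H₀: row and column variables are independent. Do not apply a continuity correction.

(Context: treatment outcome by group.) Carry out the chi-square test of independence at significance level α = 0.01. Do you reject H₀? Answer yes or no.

reject H₀: no

Row totals [35, 18], col totals [37, 16], n=53
χ² = (25−24.43)²/24.43 + (10−10.57)²/10.57 + (12−12.57)²/12.57 + (6−5.43)²/5.43 = 0.1279
df = 1
p-value (upper-tail) = 0.72062
At α=0.01: p ≥ α → fail to reject H₀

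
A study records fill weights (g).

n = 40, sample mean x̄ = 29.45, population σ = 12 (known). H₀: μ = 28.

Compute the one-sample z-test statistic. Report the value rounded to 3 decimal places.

test statistic = 0.764

SE = σ/√n = 12/√40 = 1.8974
z = (x̄−μ₀)/SE = (29.45−28)/1.8974 = 0.7642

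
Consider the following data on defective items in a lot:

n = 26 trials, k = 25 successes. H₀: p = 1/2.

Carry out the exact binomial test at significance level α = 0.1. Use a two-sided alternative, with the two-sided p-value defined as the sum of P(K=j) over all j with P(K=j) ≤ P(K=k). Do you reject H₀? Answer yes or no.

Exact binomial: n=26, k=25, p₀=1/2=0.5000
P(X=j) = C(n,j)·p₀^j·(1−p₀)^(n−j); p = Σ P(X=j) over j with P(X=j) ≤ P(X=25)
p-value (two-sided) = 0.00000
At α=0.1: p < α → reject H₀

reject H₀: yes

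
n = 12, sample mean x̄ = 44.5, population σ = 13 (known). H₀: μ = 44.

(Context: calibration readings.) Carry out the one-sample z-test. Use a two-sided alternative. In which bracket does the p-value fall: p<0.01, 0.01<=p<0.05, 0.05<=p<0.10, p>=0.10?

p-value bracket: p>=0.10

SE = σ/√n = 13/√12 = 3.7528
z = (x̄−μ₀)/SE = (44.5−44)/3.7528 = 0.1332
p-value (two-sided) = 0.89401
→ bracket: p>=0.10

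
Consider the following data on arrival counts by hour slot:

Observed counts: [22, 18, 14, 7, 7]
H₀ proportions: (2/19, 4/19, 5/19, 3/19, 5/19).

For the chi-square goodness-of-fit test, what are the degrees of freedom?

df = k − 1 = 5 − 1 = 4

degrees of freedom = 4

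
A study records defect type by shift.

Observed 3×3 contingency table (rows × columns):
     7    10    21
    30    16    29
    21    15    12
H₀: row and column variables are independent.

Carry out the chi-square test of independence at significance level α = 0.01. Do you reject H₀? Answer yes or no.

Row totals [38, 75, 48], col totals [58, 41, 62], n=161
χ² = (7−13.69)²/13.69 + (10−9.68)²/9.68 + (21−14.63)²/14.63 + (30−27.02)²/27.02 + (16−19.10)²/19.10 + (29−28.88)²/28.88 + (21−17.29)²/17.29 + (15−12.22)²/12.22 + (12−18.48)²/18.48 = 10.5824
df = 4
p-value (upper-tail) = 0.03168
At α=0.01: p ≥ α → fail to reject H₀

reject H₀: no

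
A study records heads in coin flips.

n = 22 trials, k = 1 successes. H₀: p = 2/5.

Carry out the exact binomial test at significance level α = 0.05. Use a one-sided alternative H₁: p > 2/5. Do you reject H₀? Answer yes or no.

Exact binomial: n=22, k=1, p₀=2/5=0.4000
P(X≥1) from Σ C(n,i)·p₀^i·(1−p₀)^(n−i)
p-value (one-sided, H₁ greater) = 0.99999
At α=0.05: p ≥ α → fail to reject H₀

reject H₀: no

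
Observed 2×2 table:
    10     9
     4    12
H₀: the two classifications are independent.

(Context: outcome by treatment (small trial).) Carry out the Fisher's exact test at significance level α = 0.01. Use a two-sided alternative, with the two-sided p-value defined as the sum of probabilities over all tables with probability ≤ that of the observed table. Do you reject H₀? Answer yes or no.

Margins: r₁=19, r₂=16, c₁=14, c₂=21, n=35
p_obs = C(19,10)·C(16,4)/C(35,14); sum pmf over tables with pmf ≤ p_obs
p-value (two-sided) = 0.16619
At α=0.01: p ≥ α → fail to reject H₀

reject H₀: no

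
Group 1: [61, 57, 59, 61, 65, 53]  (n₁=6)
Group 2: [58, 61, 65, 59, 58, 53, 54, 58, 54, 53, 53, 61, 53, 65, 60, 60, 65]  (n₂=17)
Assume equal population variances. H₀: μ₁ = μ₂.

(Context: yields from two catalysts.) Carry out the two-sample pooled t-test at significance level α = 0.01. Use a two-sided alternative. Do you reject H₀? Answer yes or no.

reject H₀: no

x̄₁=59.333, s₁=4.082, n₁=6
x̄₂=58.235, s₂=4.366, n₂=17
s_p² = [5·4.082² + 16·4.366²]/21 = 18.4949
SE = √(s_p²·(1/6+1/17)) = 2.0422
t = (59.333−58.235)/2.0422 = 0.5377
df = 21
p-value (two-sided) = 0.59645
At α=0.01: p ≥ α → fail to reject H₀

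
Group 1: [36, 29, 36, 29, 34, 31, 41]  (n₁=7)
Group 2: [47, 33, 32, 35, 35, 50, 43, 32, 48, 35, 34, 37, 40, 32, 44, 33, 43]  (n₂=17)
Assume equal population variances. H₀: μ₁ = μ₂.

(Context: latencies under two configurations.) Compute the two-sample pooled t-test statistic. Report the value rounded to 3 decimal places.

x̄₁=33.714, s₁=4.386, n₁=7
x̄₂=38.412, s₂=6.195, n₂=17
s_p² = [6·4.386² + 16·6.195²]/22 = 33.1612
SE = √(s_p²·(1/7+1/17)) = 2.5861
t = (33.714−38.412)/2.5861 = -1.8164
df = 22

test statistic = -1.816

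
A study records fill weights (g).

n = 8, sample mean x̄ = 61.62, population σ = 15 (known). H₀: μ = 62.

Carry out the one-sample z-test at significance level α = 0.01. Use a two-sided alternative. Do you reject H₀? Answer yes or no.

SE = σ/√n = 15/√8 = 5.3033
z = (x̄−μ₀)/SE = (61.62−62)/5.3033 = -0.0717
p-value (two-sided) = 0.94288
At α=0.01: p ≥ α → fail to reject H₀

reject H₀: no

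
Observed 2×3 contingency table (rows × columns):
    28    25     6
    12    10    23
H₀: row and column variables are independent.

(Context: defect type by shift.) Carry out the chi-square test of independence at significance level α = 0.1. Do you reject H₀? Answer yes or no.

reject H₀: yes

Row totals [59, 45], col totals [40, 35, 29], n=104
χ² = (28−22.69)²/22.69 + (25−19.86)²/19.86 + (6−16.45)²/16.45 + (12−17.31)²/17.31 + (10−15.14)²/15.14 + (23−12.55)²/12.55 = 21.2954
df = 2
p-value (upper-tail) = 0.00002
At α=0.1: p < α → reject H₀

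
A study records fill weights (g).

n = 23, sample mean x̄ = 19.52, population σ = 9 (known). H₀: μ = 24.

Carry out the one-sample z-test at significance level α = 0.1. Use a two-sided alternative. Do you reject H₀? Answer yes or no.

reject H₀: yes

SE = σ/√n = 9/√23 = 1.8766
z = (x̄−μ₀)/SE = (19.52−24)/1.8766 = -2.3873
p-value (two-sided) = 0.01697
At α=0.1: p < α → reject H₀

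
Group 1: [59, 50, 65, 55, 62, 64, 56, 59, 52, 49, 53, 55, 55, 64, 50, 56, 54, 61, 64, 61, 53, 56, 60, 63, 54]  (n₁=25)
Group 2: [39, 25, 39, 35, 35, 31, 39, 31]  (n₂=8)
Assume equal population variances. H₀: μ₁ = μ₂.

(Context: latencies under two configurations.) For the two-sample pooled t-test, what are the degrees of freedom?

degrees of freedom = 31

df = n₁ + n₂ − 2 = 25 + 8 − 2 = 31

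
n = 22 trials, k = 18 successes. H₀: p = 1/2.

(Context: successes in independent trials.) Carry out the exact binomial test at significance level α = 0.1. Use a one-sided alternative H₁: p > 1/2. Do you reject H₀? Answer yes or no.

Exact binomial: n=22, k=18, p₀=1/2=0.5000
P(X≥18) from Σ C(n,i)·p₀^i·(1−p₀)^(n−i)
p-value (one-sided, H₁ greater) = 0.00217
At α=0.1: p < α → reject H₀

reject H₀: yes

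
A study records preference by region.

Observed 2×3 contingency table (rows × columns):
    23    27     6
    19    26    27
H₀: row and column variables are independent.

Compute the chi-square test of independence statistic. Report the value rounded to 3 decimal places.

test statistic = 11.950

Row totals [56, 72], col totals [42, 53, 33], n=128
χ² = (23−18.38)²/18.38 + (27−23.19)²/23.19 + (6−14.44)²/14.44 + (19−23.62)²/23.62 + (26−29.81)²/29.81 + (27−18.56)²/18.56 = 11.9502
df = 2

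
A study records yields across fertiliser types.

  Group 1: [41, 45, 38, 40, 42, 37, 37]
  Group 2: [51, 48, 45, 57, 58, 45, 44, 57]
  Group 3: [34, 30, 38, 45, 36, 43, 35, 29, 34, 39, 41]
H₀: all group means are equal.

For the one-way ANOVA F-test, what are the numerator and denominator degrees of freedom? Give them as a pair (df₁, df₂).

k = 3 groups, N = 26 total
df = (k−1, N−k) = (3−1, 26−3) = (2, 23)

degrees of freedom = [2, 23]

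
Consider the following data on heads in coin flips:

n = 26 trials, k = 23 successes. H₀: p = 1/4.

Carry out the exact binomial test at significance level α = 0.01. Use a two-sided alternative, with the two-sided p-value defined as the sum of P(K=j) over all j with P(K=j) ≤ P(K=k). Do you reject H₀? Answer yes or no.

Exact binomial: n=26, k=23, p₀=1/4=0.2500
P(X=j) = C(n,j)·p₀^j·(1−p₀)^(n−j); p = Σ P(X=j) over j with P(X=j) ≤ P(X=23)
p-value (two-sided) = 0.00000
At α=0.01: p < α → reject H₀

reject H₀: yes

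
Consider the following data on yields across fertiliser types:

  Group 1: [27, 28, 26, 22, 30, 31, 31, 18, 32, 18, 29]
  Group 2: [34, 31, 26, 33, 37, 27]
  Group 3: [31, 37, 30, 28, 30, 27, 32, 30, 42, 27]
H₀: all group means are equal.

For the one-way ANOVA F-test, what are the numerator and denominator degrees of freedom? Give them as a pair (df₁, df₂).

degrees of freedom = [2, 24]

k = 3 groups, N = 27 total
df = (k−1, N−k) = (3−1, 27−3) = (2, 24)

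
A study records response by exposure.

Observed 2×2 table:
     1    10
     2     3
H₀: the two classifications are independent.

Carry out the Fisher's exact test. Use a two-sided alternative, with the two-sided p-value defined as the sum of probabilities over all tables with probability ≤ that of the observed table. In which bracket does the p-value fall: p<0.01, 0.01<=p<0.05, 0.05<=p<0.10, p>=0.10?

Margins: r₁=11, r₂=5, c₁=3, c₂=13, n=16
p_obs = C(11,1)·C(5,2)/C(16,3); sum pmf over tables with pmf ≤ p_obs
p-value (two-sided) = 0.21429
→ bracket: p>=0.10

p-value bracket: p>=0.10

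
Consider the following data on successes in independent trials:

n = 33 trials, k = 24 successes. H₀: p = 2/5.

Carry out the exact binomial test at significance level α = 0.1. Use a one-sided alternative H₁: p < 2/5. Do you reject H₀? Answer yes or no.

Exact binomial: n=33, k=24, p₀=2/5=0.4000
P(X≤24) from Σ C(n,i)·p₀^i·(1−p₀)^(n−i)
p-value (one-sided, H₁ less) = 0.99997
At α=0.1: p ≥ α → fail to reject H₀

reject H₀: no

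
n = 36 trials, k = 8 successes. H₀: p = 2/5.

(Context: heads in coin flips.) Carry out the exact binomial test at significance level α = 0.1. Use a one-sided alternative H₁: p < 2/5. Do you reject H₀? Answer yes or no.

reject H₀: yes

Exact binomial: n=36, k=8, p₀=2/5=0.4000
P(X≤8) from Σ C(n,i)·p₀^i·(1−p₀)^(n−i)
p-value (one-sided, H₁ less) = 0.01964
At α=0.1: p < α → reject H₀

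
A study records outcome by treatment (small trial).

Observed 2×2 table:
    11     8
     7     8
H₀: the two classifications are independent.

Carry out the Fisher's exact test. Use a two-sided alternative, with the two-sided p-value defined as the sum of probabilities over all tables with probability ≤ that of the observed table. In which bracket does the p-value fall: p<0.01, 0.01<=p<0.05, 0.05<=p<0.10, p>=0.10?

Margins: r₁=19, r₂=15, c₁=18, c₂=16, n=34
p_obs = C(19,11)·C(15,7)/C(34,18); sum pmf over tables with pmf ≤ p_obs
p-value (two-sided) = 0.73028
→ bracket: p>=0.10

p-value bracket: p>=0.10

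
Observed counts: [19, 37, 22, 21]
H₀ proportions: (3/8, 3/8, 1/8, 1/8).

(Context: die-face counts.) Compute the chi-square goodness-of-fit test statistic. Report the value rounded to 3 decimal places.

test statistic = 22.347

n = 99; E_i = n·p_i = [37.12, 37.12, 12.38, 12.38]
χ² = (19−37.12)²/37.12 + (37−37.12)²/37.12 + (22−12.38)²/12.38 + (21−12.38)²/12.38 = 22.3468
df = 3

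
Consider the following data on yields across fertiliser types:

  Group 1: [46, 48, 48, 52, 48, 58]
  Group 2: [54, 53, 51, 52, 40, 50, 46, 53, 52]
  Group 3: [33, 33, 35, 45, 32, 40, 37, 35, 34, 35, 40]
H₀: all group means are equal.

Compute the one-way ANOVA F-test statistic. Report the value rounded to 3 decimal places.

Group means [50.00, 50.11, 36.27], grand mean 44.231
SSB = Σnᵢ(x̄ᵢ−x̄)² = 1207.545; SSW = ΣΣ(x−x̄ᵢ)² = 409.071
MSB = 1207.545/2 = 603.7723; MSW = 409.071/23 = 17.7857
F = MSB/MSW = 33.9471
df = (2, 23)

test statistic = 33.947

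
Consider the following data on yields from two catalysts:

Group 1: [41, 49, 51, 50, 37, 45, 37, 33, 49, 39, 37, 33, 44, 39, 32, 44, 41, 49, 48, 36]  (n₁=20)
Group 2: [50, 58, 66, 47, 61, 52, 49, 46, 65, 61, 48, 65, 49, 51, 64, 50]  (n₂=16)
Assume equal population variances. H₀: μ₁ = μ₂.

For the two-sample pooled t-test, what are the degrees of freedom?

degrees of freedom = 34

df = n₁ + n₂ − 2 = 20 + 16 − 2 = 34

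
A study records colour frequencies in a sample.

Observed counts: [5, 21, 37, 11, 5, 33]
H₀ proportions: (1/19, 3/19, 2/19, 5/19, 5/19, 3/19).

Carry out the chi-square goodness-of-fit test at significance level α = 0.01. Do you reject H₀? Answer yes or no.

n = 112; E_i = n·p_i = [5.89, 17.68, 11.79, 29.47, 29.47, 17.68]
χ² = (5−5.89)²/5.89 + (21−17.68)²/17.68 + (37−11.79)²/11.79 + (11−29.47)²/29.47 + (5−29.47)²/29.47 + (33−17.68)²/17.68 = 99.8330
df = 5
p-value (upper-tail) = 0.00000
At α=0.01: p < α → reject H₀

reject H₀: yes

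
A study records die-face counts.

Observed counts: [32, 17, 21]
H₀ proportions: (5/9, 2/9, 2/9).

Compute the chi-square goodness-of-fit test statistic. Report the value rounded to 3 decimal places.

test statistic = 3.260

n = 70; E_i = n·p_i = [38.89, 15.56, 15.56]
χ² = (32−38.89)²/38.89 + (17−15.56)²/15.56 + (21−15.56)²/15.56 = 3.2600
df = 2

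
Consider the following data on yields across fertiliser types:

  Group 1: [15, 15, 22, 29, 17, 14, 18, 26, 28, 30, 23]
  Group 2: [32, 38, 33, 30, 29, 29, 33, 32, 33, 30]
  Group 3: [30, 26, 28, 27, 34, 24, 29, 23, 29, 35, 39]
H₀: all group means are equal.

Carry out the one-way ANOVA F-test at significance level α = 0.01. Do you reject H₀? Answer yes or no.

Group means [21.55, 31.90, 29.45], grand mean 27.500
SSB = Σnᵢ(x̄ᵢ−x̄)² = 625.645; SSW = ΣΣ(x−x̄ᵢ)² = 666.355
MSB = 625.645/2 = 312.8227; MSW = 666.355/29 = 22.9777
F = MSB/MSW = 13.6142
df = (2, 29)
p-value (upper-tail) = 0.00007
At α=0.01: p < α → reject H₀

reject H₀: yes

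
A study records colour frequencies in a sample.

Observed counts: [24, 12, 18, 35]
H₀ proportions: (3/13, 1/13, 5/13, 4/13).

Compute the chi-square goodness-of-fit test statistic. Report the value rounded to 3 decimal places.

test statistic = 14.277

n = 89; E_i = n·p_i = [20.54, 6.85, 34.23, 27.38]
χ² = (24−20.54)²/20.54 + (12−6.85)²/6.85 + (18−34.23)²/34.23 + (35−27.38)²/27.38 = 14.2770
df = 3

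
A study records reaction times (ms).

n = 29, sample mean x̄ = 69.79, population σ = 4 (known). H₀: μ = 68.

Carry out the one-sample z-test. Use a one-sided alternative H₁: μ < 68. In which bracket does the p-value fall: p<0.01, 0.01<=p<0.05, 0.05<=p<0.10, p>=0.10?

p-value bracket: p>=0.10

SE = σ/√n = 4/√29 = 0.7428
z = (x̄−μ₀)/SE = (69.79−68)/0.7428 = 2.4099
p-value (one-sided, H₁ less) = 0.99202
→ bracket: p>=0.10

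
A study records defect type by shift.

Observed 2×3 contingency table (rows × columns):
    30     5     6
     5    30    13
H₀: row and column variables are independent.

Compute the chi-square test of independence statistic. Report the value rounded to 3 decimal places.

Row totals [41, 48], col totals [35, 35, 19], n=89
χ² = (30−16.12)²/16.12 + (5−16.12)²/16.12 + (6−8.75)²/8.75 + (5−18.88)²/18.88 + (30−18.88)²/18.88 + (13−10.25)²/10.25 = 37.9776
df = 2

test statistic = 37.978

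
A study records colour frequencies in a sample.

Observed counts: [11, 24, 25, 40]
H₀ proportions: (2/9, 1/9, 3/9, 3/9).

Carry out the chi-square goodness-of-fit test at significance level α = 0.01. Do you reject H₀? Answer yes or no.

reject H₀: yes

n = 100; E_i = n·p_i = [22.22, 11.11, 33.33, 33.33]
χ² = (11−22.22)²/22.22 + (24−11.11)²/11.11 + (25−33.33)²/33.33 + (40−33.33)²/33.33 = 24.0350
df = 3
p-value (upper-tail) = 0.00002
At α=0.01: p < α → reject H₀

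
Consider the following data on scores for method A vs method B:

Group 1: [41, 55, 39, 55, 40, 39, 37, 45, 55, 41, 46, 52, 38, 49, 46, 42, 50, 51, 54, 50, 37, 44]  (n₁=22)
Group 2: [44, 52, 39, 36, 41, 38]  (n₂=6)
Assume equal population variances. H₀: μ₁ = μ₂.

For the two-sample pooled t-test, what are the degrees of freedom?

degrees of freedom = 26

df = n₁ + n₂ − 2 = 22 + 6 − 2 = 26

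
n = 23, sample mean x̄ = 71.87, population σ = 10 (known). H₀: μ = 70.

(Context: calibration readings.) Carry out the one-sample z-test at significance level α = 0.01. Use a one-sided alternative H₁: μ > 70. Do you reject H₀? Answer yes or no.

reject H₀: no

SE = σ/√n = 10/√23 = 2.0851
z = (x̄−μ₀)/SE = (71.87−70)/2.0851 = 0.8968
p-value (one-sided, H₁ greater) = 0.18491
At α=0.01: p ≥ α → fail to reject H₀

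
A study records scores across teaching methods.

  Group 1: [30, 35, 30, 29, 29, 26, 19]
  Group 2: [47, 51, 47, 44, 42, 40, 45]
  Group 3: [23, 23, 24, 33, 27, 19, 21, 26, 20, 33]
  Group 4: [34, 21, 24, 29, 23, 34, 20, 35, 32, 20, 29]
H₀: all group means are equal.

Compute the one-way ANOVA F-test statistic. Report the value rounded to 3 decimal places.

Group means [28.29, 45.14, 24.90, 27.36], grand mean 30.400
SSB = Σnᵢ(x̄ᵢ−x̄)² = 1956.669; SSW = ΣΣ(x−x̄ᵢ)² = 793.731
MSB = 1956.669/3 = 652.2229; MSW = 793.731/31 = 25.6042
F = MSB/MSW = 25.4732
df = (3, 31)

test statistic = 25.473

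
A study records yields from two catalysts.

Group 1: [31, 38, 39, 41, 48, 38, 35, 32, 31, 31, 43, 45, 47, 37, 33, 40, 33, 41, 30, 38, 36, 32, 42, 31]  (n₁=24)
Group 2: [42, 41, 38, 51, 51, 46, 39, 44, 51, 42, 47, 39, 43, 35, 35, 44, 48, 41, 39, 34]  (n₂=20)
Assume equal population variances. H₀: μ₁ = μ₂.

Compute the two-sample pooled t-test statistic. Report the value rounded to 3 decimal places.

test statistic = -3.290

x̄₁=37.167, s₁=5.411, n₁=24
x̄₂=42.500, s₂=5.287, n₂=20
s_p² = [23·5.411² + 19·5.287²]/42 = 28.6746
SE = √(s_p²·(1/24+1/20)) = 1.6213
t = (37.167−42.500)/1.6213 = -3.2896
df = 42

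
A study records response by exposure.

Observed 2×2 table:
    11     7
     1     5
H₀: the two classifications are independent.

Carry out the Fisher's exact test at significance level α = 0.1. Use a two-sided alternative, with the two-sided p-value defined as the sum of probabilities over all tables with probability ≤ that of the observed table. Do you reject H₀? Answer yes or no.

Margins: r₁=18, r₂=6, c₁=12, c₂=12, n=24
p_obs = C(18,11)·C(6,1)/C(24,12); sum pmf over tables with pmf ≤ p_obs
p-value (two-sided) = 0.15495
At α=0.1: p ≥ α → fail to reject H₀

reject H₀: no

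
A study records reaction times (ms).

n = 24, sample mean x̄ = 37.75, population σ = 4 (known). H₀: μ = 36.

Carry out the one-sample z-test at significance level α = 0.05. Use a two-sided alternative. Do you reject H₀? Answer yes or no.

reject H₀: yes

SE = σ/√n = 4/√24 = 0.8165
z = (x̄−μ₀)/SE = (37.75−36)/0.8165 = 2.1433
p-value (two-sided) = 0.03209
At α=0.05: p < α → reject H₀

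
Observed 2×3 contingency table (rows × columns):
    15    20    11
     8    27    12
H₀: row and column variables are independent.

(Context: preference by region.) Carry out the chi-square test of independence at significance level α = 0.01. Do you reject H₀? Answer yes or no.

Row totals [46, 47], col totals [23, 47, 23], n=93
χ² = (15−11.38)²/11.38 + (20−23.25)²/23.25 + (11−11.38)²/11.38 + (8−11.62)²/11.62 + (27−23.75)²/23.75 + (12−11.62)²/11.62 = 3.2061
df = 2
p-value (upper-tail) = 0.20128
At α=0.01: p ≥ α → fail to reject H₀

reject H₀: no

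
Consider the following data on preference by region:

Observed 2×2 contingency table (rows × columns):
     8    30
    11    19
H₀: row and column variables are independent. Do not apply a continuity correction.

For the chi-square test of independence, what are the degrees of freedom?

df = (r−1)(c−1) = (2−1)·(2−1) = 1

degrees of freedom = 1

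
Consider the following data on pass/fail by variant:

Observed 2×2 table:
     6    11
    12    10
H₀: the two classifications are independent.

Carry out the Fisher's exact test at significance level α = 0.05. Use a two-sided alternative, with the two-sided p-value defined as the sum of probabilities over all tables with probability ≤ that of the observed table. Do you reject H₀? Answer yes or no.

reject H₀: no

Margins: r₁=17, r₂=22, c₁=18, c₂=21, n=39
p_obs = C(17,6)·C(22,12)/C(39,18); sum pmf over tables with pmf ≤ p_obs
p-value (two-sided) = 0.33400
At α=0.05: p ≥ α → fail to reject H₀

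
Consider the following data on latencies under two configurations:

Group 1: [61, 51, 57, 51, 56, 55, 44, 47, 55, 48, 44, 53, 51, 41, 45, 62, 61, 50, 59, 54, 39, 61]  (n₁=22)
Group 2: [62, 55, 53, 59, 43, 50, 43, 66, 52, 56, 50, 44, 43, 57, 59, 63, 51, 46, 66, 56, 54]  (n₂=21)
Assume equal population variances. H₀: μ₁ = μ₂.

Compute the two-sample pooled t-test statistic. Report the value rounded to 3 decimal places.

test statistic = -0.775

x̄₁=52.045, s₁=6.800, n₁=22
x̄₂=53.714, s₂=7.322, n₂=21
s_p² = [21·6.800² + 20·7.322²]/41 = 49.8351
SE = √(s_p²·(1/22+1/21)) = 2.1537
t = (52.045−53.714)/2.1537 = -0.7749
df = 41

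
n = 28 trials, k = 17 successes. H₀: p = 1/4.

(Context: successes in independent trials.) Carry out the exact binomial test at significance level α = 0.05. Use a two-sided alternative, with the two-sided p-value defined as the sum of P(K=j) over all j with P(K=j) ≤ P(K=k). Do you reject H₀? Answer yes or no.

reject H₀: yes

Exact binomial: n=28, k=17, p₀=1/4=0.2500
P(X=j) = C(n,j)·p₀^j·(1−p₀)^(n−j); p = Σ P(X=j) over j with P(X=j) ≤ P(X=17)
p-value (two-sided) = 0.00007
At α=0.05: p < α → reject H₀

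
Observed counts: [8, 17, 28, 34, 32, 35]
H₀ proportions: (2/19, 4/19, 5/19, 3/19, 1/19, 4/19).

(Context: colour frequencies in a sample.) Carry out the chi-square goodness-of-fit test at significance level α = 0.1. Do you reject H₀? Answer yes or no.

n = 154; E_i = n·p_i = [16.21, 32.42, 40.53, 24.32, 8.11, 32.42]
χ² = (8−16.21)²/16.21 + (17−32.42)²/32.42 + (28−40.53)²/40.53 + (34−24.32)²/24.32 + (32−8.11)²/8.11 + (35−32.42)²/32.42 = 89.8703
df = 5
p-value (upper-tail) = 0.00000
At α=0.1: p < α → reject H₀

reject H₀: yes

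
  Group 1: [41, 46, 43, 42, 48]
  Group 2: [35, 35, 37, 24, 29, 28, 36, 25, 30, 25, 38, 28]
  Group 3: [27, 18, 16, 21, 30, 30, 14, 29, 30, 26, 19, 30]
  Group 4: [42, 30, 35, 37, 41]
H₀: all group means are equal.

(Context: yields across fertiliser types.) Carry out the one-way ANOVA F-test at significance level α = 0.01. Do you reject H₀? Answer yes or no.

reject H₀: yes

Group means [44.00, 30.83, 24.17, 37.00], grand mean 31.324
SSB = Σnᵢ(x̄ᵢ−x̄)² = 1582.108; SSW = ΣΣ(x−x̄ᵢ)² = 829.333
MSB = 1582.108/3 = 527.3693; MSW = 829.333/30 = 27.6444
F = MSB/MSW = 19.0769
df = (3, 30)
p-value (upper-tail) = 0.00000
At α=0.01: p < α → reject H₀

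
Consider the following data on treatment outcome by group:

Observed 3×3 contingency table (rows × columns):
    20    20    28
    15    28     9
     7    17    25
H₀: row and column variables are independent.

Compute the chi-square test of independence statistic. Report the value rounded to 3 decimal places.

Row totals [68, 52, 49], col totals [42, 65, 62], n=169
χ² = (20−16.90)²/16.90 + (20−26.15)²/26.15 + (28−24.95)²/24.95 + (15−12.92)²/12.92 + (28−20.00)²/20.00 + (9−19.08)²/19.08 + (7−12.18)²/12.18 + (17−18.85)²/18.85 + (25−17.98)²/17.98 = 16.3737
df = 4

test statistic = 16.374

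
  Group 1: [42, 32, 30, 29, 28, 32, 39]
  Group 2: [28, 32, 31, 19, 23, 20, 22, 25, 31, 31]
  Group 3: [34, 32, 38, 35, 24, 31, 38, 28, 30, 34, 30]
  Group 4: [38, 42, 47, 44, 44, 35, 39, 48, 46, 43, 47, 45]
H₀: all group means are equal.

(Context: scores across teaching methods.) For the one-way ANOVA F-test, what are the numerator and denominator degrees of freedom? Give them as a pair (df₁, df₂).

k = 4 groups, N = 40 total
df = (k−1, N−k) = (4−1, 40−4) = (3, 36)

degrees of freedom = [3, 36]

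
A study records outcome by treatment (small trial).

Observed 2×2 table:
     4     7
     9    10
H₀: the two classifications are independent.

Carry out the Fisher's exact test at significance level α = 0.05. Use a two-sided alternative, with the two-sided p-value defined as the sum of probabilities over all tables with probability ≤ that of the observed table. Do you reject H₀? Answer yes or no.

Margins: r₁=11, r₂=19, c₁=13, c₂=17, n=30
p_obs = C(11,4)·C(19,9)/C(30,13); sum pmf over tables with pmf ≤ p_obs
p-value (two-sided) = 0.70843
At α=0.05: p ≥ α → fail to reject H₀

reject H₀: no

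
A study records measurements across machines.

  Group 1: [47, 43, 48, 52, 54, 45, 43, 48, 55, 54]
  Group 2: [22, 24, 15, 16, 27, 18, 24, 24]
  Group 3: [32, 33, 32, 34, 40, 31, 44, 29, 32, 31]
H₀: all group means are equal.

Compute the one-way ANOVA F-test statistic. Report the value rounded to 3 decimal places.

Group means [48.90, 21.25, 33.80], grand mean 35.607
SSB = Σnᵢ(x̄ᵢ−x̄)² = 3448.679; SSW = ΣΣ(x−x̄ᵢ)² = 514.000
MSB = 3448.679/2 = 1724.3393; MSW = 514.000/25 = 20.5600
F = MSB/MSW = 83.8686
df = (2, 25)

test statistic = 83.869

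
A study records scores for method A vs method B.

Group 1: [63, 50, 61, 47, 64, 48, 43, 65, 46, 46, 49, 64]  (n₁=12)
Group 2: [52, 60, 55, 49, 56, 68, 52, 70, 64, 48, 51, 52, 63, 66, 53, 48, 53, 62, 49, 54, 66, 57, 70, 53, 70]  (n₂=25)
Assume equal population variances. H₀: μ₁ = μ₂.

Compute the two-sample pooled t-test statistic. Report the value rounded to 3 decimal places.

test statistic = -1.371

x̄₁=53.833, s₁=8.664, n₁=12
x̄₂=57.640, s₂=7.533, n₂=25
s_p² = [11·8.664² + 24·7.533²]/35 = 62.4979
SE = √(s_p²·(1/12+1/25)) = 2.7763
t = (53.833−57.640)/2.7763 = -1.3711
df = 35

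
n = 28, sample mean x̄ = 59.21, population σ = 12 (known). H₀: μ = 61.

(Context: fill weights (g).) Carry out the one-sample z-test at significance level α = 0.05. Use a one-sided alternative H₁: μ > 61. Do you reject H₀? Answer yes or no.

SE = σ/√n = 12/√28 = 2.2678
z = (x̄−μ₀)/SE = (59.21−61)/2.2678 = -0.7893
p-value (one-sided, H₁ greater) = 0.78504
At α=0.05: p ≥ α → fail to reject H₀

reject H₀: no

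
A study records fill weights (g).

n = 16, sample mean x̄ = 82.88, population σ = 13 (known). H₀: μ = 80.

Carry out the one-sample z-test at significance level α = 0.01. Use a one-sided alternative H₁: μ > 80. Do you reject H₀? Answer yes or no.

reject H₀: no

SE = σ/√n = 13/√16 = 3.2500
z = (x̄−μ₀)/SE = (82.88−80)/3.2500 = 0.8862
p-value (one-sided, H₁ greater) = 0.18777
At α=0.01: p ≥ α → fail to reject H₀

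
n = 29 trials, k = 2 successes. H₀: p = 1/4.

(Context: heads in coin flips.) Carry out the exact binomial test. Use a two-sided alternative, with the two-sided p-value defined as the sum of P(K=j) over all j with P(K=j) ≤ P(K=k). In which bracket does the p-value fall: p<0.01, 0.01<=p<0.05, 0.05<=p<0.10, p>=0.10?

Exact binomial: n=29, k=2, p₀=1/4=0.2500
P(X=j) = C(n,j)·p₀^j·(1−p₀)^(n−j); p = Σ P(X=j) over j with P(X=j) ≤ P(X=2)
p-value (two-sided) = 0.02906
→ bracket: 0.01<=p<0.05

p-value bracket: 0.01<=p<0.05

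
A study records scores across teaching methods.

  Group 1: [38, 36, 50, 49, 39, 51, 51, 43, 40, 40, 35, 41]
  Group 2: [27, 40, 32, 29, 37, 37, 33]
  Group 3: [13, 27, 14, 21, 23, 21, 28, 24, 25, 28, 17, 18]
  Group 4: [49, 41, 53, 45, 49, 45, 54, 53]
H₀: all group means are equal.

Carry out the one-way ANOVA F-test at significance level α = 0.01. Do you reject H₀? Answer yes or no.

Group means [42.75, 33.57, 21.58, 48.62], grand mean 35.795
SSB = Σnᵢ(x̄ᵢ−x̄)² = 4355.603; SSW = ΣΣ(x−x̄ᵢ)² = 968.756
MSB = 4355.603/3 = 1451.8677; MSW = 968.756/35 = 27.6787
F = MSB/MSW = 52.4543
df = (3, 35)
p-value (upper-tail) = 0.00000
At α=0.01: p < α → reject H₀

reject H₀: yes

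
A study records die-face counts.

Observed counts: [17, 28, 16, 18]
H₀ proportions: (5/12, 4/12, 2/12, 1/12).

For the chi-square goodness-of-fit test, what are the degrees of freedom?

degrees of freedom = 3

df = k − 1 = 4 − 1 = 3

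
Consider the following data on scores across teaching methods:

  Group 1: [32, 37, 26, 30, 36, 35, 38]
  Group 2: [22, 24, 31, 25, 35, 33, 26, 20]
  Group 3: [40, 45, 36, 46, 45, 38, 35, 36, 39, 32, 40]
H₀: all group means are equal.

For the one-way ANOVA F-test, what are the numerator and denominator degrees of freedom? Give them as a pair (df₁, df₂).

degrees of freedom = [2, 23]

k = 3 groups, N = 26 total
df = (k−1, N−k) = (3−1, 26−3) = (2, 23)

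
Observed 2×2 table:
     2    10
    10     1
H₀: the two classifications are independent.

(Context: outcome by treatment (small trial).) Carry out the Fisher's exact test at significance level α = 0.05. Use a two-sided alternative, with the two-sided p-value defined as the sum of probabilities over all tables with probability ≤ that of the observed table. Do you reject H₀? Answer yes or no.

Margins: r₁=12, r₂=11, c₁=12, c₂=11, n=23
p_obs = C(12,2)·C(11,10)/C(23,12); sum pmf over tables with pmf ≤ p_obs
p-value (two-sided) = 0.00064
At α=0.05: p < α → reject H₀

reject H₀: yes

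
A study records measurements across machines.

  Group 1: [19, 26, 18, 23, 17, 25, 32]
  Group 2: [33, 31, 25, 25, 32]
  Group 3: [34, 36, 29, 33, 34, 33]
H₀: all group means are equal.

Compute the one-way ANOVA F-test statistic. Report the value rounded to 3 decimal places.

test statistic = 10.226

Group means [22.86, 29.20, 33.17], grand mean 28.056
SSB = Σnᵢ(x̄ᵢ−x̄)² = 352.454; SSW = ΣΣ(x−x̄ᵢ)² = 258.490
MSB = 352.454/2 = 176.2270; MSW = 258.490/15 = 17.2327
F = MSB/MSW = 10.2263
df = (2, 15)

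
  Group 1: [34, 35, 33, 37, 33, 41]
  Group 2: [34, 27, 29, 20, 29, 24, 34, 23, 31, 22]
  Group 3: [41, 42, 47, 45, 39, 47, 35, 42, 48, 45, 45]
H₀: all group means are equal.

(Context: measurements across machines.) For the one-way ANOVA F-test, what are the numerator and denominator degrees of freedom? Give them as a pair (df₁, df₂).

k = 3 groups, N = 27 total
df = (k−1, N−k) = (3−1, 27−3) = (2, 24)

degrees of freedom = [2, 24]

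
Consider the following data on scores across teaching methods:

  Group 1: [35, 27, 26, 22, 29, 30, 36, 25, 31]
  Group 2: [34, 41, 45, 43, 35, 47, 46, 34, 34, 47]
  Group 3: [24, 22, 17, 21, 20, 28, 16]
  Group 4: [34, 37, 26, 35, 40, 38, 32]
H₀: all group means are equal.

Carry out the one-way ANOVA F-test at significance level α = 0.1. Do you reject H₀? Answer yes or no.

Group means [29.00, 40.60, 21.14, 34.57], grand mean 32.030
SSB = Σnᵢ(x̄ᵢ−x̄)² = 1691.998; SSW = ΣΣ(x−x̄ᵢ)² = 694.971
MSB = 1691.998/3 = 563.9994; MSW = 694.971/29 = 23.9645
F = MSB/MSW = 23.5348
df = (3, 29)
p-value (upper-tail) = 0.00000
At α=0.1: p < α → reject H₀

reject H₀: yes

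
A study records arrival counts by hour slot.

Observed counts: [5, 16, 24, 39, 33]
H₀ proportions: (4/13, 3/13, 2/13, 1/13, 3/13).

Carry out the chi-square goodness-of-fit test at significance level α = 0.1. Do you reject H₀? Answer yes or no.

n = 117; E_i = n·p_i = [36.00, 27.00, 18.00, 9.00, 27.00]
χ² = (5−36.00)²/36.00 + (16−27.00)²/27.00 + (24−18.00)²/18.00 + (39−9.00)²/9.00 + (33−27.00)²/27.00 = 134.5093
df = 4
p-value (upper-tail) = 0.00000
At α=0.1: p < α → reject H₀

reject H₀: yes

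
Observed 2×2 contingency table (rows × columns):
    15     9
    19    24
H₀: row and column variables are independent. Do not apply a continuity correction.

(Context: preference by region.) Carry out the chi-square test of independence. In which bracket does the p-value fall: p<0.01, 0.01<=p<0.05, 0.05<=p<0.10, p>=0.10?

p-value bracket: p>=0.10

Row totals [24, 43], col totals [34, 33], n=67
χ² = (15−12.18)²/12.18 + (9−11.82)²/11.82 + (19−21.82)²/21.82 + (24−21.18)²/21.18 = 2.0669
df = 1
p-value (upper-tail) = 0.15052
→ bracket: p>=0.10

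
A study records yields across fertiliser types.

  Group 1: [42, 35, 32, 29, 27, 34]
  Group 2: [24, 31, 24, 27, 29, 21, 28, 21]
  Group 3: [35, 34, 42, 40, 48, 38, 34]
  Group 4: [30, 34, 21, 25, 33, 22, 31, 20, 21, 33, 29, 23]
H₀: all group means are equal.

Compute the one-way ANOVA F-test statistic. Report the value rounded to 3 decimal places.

Group means [33.17, 25.62, 38.71, 26.83], grand mean 30.212
SSB = Σnᵢ(x̄ᵢ−x̄)² = 863.712; SSW = ΣΣ(x−x̄ᵢ)² = 707.804
MSB = 863.712/3 = 287.9039; MSW = 707.804/29 = 24.4070
F = MSB/MSW = 11.7959
df = (3, 29)

test statistic = 11.796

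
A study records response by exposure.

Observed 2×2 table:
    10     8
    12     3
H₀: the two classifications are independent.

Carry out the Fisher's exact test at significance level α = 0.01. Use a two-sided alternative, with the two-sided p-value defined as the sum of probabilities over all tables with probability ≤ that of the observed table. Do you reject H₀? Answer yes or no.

reject H₀: no

Margins: r₁=18, r₂=15, c₁=22, c₂=11, n=33
p_obs = C(18,10)·C(15,12)/C(33,22); sum pmf over tables with pmf ≤ p_obs
p-value (two-sided) = 0.26593
At α=0.01: p ≥ α → fail to reject H₀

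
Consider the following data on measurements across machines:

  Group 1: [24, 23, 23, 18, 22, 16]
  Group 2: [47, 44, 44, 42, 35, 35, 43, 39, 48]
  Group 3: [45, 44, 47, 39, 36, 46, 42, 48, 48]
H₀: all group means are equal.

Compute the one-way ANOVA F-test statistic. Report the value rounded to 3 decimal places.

Group means [21.00, 41.89, 43.89], grand mean 37.417
SSB = Σnᵢ(x̄ᵢ−x̄)² = 2174.056; SSW = ΣΣ(x−x̄ᵢ)² = 367.778
MSB = 2174.056/2 = 1087.0278; MSW = 367.778/21 = 17.5132
F = MSB/MSW = 62.0690
df = (2, 21)

test statistic = 62.069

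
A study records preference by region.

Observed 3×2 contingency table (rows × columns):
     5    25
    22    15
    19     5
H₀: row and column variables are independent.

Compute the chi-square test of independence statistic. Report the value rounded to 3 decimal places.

test statistic = 22.816

Row totals [30, 37, 24], col totals [46, 45], n=91
χ² = (5−15.16)²/15.16 + (25−14.84)²/14.84 + (22−18.70)²/18.70 + (15−18.30)²/18.30 + (19−12.13)²/12.13 + (5−11.87)²/11.87 = 22.8161
df = 2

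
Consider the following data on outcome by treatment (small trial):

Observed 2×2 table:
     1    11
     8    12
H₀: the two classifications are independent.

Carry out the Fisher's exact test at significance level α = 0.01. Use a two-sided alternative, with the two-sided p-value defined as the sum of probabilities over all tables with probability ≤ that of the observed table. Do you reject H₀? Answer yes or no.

Margins: r₁=12, r₂=20, c₁=9, c₂=23, n=32
p_obs = C(12,1)·C(20,8)/C(32,9); sum pmf over tables with pmf ≤ p_obs
p-value (two-sided) = 0.10316
At α=0.01: p ≥ α → fail to reject H₀

reject H₀: no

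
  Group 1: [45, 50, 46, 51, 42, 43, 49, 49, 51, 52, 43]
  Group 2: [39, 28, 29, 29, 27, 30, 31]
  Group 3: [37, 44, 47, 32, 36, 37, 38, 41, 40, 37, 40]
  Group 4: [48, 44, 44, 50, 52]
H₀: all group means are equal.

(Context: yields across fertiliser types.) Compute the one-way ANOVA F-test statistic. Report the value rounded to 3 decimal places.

test statistic = 33.257

Group means [47.36, 30.43, 39.00, 47.60], grand mean 41.206
SSB = Σnᵢ(x̄ᵢ−x̄)² = 1488.099; SSW = ΣΣ(x−x̄ᵢ)² = 447.460
MSB = 1488.099/3 = 496.0330; MSW = 447.460/30 = 14.9153
F = MSB/MSW = 33.2566
df = (3, 30)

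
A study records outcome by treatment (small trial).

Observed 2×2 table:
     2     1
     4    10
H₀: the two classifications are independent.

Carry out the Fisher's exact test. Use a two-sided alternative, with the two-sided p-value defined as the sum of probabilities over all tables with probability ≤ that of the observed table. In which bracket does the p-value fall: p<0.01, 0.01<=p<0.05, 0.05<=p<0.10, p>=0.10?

Margins: r₁=3, r₂=14, c₁=6, c₂=11, n=17
p_obs = C(3,2)·C(14,4)/C(17,6); sum pmf over tables with pmf ≤ p_obs
p-value (two-sided) = 0.51471
→ bracket: p>=0.10

p-value bracket: p>=0.10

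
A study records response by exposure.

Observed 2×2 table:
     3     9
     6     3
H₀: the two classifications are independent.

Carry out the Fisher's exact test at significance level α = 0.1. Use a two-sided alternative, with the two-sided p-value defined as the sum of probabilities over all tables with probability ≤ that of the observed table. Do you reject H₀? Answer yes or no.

reject H₀: yes

Margins: r₁=12, r₂=9, c₁=9, c₂=12, n=21
p_obs = C(12,3)·C(9,6)/C(21,9); sum pmf over tables with pmf ≤ p_obs
p-value (two-sided) = 0.08723
At α=0.1: p < α → reject H₀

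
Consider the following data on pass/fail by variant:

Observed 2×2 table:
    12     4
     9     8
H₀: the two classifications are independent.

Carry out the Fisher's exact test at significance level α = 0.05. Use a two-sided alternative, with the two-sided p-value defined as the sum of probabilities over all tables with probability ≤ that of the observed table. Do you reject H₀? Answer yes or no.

Margins: r₁=16, r₂=17, c₁=21, c₂=12, n=33
p_obs = C(16,12)·C(17,9)/C(33,21); sum pmf over tables with pmf ≤ p_obs
p-value (two-sided) = 0.28175
At α=0.05: p ≥ α → fail to reject H₀

reject H₀: no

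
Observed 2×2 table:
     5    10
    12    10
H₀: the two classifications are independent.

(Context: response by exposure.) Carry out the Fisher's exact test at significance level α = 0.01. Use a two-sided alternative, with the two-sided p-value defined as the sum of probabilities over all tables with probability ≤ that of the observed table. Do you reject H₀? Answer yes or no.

reject H₀: no

Margins: r₁=15, r₂=22, c₁=17, c₂=20, n=37
p_obs = C(15,5)·C(22,12)/C(37,17); sum pmf over tables with pmf ≤ p_obs
p-value (two-sided) = 0.31515
At α=0.01: p ≥ α → fail to reject H₀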